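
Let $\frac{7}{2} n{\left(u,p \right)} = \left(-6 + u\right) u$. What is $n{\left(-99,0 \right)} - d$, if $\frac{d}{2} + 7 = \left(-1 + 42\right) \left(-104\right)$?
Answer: $11512$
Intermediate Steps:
$n{\left(u,p \right)} = \frac{2 u \left(-6 + u\right)}{7}$ ($n{\left(u,p \right)} = \frac{2 \left(-6 + u\right) u}{7} = \frac{2 u \left(-6 + u\right)}{7}$)
$d = -8542$ ($d = -14 + 2 \left(-1 + 42\right) \left(-104\right) = -14 + 2 \cdot 41 \left(-104\right) = -14 + 2 \left(-4264\right) = -14 - 8528 = -8542$)
$n{\left(-99,0 \right)} - d = \frac{2}{7} \left(-99\right) \left(-6 - 99\right) - -8542 = \frac{2}{7} \left(-99\right) \left(-105\right) + 8542 = 2970 + 8542 = 11512$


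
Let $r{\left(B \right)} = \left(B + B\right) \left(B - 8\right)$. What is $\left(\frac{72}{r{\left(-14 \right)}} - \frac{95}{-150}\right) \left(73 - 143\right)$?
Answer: $- \frac{1733}{33} \approx -52.515$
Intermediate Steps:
$r{\left(B \right)} = 2 B \left(-8 + B\right)$
$\left(\frac{72}{r{\left(-14 \right)}} - \frac{95}{-150}\right) \left(73 - 143\right) = \left(\frac{72}{2 \left(-14\right) \left(-8 - 14\right)} - \frac{95}{-150}\right) \left(73 - 143\right) = \left(\frac{72}{2 \left(-14\right) \left(-22\right)} - - \frac{19}{30}\right) \left(-70\right) = \left(\frac{72}{616} + \frac{19}{30}\right) \left(-70\right) = \left(72 \cdot \frac{1}{616} + \frac{19}{30}\right) \left(-70\right) = \left(\frac{9}{77} + \frac{19}{30}\right) \left(-70\right) = \frac{1733}{2310} \left(-70\right) = - \frac{1733}{33}$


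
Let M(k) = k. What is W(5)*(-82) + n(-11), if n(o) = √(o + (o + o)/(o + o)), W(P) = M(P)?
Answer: -410 + I*√10 ≈ -410.0 + 3.1623*I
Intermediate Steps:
W(P) = P
n(o) = √(1 + o) (n(o) = √(o + (2*o)/((2*o))) = √(o + (2*o)*(1/(2*o))) = √(o + 1) = √(1 + o))
W(5)*(-82) + n(-11) = 5*(-82) + √(1 - 11) = -410 + √(-10) = -410 + I*√10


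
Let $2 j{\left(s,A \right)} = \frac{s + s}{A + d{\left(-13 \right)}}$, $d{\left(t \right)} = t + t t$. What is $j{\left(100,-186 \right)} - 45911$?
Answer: $- \frac{137743}{3} \approx -45914.0$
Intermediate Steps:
$d{\left(t \right)} = t + t^{2}$
$j{\left(s,A \right)} = \frac{s}{156 + A}$ ($j{\left(s,A \right)} = \frac{\left(s + s\right) \frac{1}{A - 13 \left(1 - 13\right)}}{2} = \frac{2 s \frac{1}{A - -156}}{2} = \frac{2 s \frac{1}{A + 156}}{2} = \frac{2 s \frac{1}{156 + A}}{2} = \frac{s}{156 + A}$)
$j{\left(100,-186 \right)} - 45911 = \frac{100}{156 - 186} - 45911 = \frac{100}{-30} - 45911 = 100 \left(- \frac{1}{30}\right) - 45911 = - \frac{10}{3} - 45911 = - \frac{137743}{3}$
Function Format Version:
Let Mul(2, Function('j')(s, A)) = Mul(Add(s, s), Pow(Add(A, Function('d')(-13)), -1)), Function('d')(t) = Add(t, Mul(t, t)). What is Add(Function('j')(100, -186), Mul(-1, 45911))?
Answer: Rational(-137743, 3) ≈ -45914.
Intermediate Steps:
Function('d')(t) = Add(t, Pow(t, 2))
Function('j')(s, A) = Mul(s, Pow(Add(156, A), -1)) (Function('j')(s, A) = Mul(Rational(1, 2), Mul(Add(s, s), Pow(Add(A, Mul(-13, Add(1, -13))), -1))) = Mul(Rational(1, 2), Mul(Mul(2, s), Pow(Add(A, Mul(-13, -12)), -1))) = Mul(Rational(1, 2), Mul(Mul(2, s), Pow(Add(A, 156), -1))) = Mul(Rational(1, 2), Mul(Mul(2, s), Pow(Add(156, A), -1))) = Mul(Rational(1, 2), Mul(2, s, Pow(Add(156, A), -1))) = Mul(s, Pow(Add(156, A), -1)))
Add(Function('j')(100, -186), Mul(-1, 45911)) = Add(Mul(100, Pow(Add(156, -186), -1)), Mul(-1, 45911)) = Add(Mul(100, Pow(-30, -1)), -45911) = Add(Mul(100, Rational(-1, 30)), -45911) = Add(Rational(-10, 3), -45911) = Rational(-137743, 3)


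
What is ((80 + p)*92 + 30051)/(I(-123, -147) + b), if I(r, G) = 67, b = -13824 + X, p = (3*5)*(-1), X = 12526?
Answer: -36031/1231 ≈ -29.270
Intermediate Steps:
p = -15 (p = 15*(-1) = -15)
b = -1298 (b = -13824 + 12526 = -1298)
((80 + p)*92 + 30051)/(I(-123, -147) + b) = ((80 - 15)*92 + 30051)/(67 - 1298) = (65*92 + 30051)/(-1231) = (5980 + 30051)*(-1/1231) = 36031*(-1/1231) = -36031/1231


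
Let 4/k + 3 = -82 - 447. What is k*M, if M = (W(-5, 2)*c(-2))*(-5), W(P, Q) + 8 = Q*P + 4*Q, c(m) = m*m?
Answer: -200/133 ≈ -1.5038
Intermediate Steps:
c(m) = m**2
W(P, Q) = -8 + 4*Q + P*Q (W(P, Q) = -8 + (Q*P + 4*Q) = -8 + (P*Q + 4*Q) = -8 + (4*Q + P*Q) = -8 + 4*Q + P*Q)
k = -1/133 (k = 4/(-3 + (-82 - 447)) = 4/(-3 - 529) = 4/(-532) = 4*(-1/532) = -1/133 ≈ -0.0075188)
M = 200 (M = ((-8 + 4*2 - 5*2)*(-2)**2)*(-5) = ((-8 + 8 - 10)*4)*(-5) = -10*4*(-5) = -40*(-5) = 200)
k*M = -1/133*200 = -200/133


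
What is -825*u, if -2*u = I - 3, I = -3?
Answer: -2475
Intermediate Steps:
u = 3 (u = -(-3 - 3)/2 = -½*(-6) = 3)
-825*u = -825*3 = -2475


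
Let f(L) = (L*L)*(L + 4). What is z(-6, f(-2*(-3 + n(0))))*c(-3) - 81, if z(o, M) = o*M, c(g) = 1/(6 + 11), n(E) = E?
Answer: -3537/17 ≈ -208.06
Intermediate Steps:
c(g) = 1/17
f(L) = L²*(4 + L)
z(o, M) = M*o
z(-6, f(-2*(-3 + n(0))))*c(-3) - 81 = (((-2*(-3 + 0))²*(4 - 2*(-3 + 0)))*(-6))*(1/17) - 81 = (((-2*(-3))²*(4 - 2*(-3)))*(-6))*(1/17) - 81 = ((6²*(4 + 6))*(-6))*(1/17) - 81 = ((36*10)*(-6))*(1/17) - 81 = (360*(-6))*(1/17) - 81 = -2160*1/17 - 81 = -2160/17 - 81 = -3537/17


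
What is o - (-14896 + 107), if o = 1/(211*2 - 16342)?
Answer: 235440879/15920 ≈ 14789.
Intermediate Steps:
o = -1/15920 (o = 1/(422 - 16342) = 1/(-15920) = -1/15920 ≈ -6.2814e-5)
o - (-14896 + 107) = -1/15920 - (-14896 + 107) = -1/15920 - 1*(-14789) = -1/15920 + 14789 = 235440879/15920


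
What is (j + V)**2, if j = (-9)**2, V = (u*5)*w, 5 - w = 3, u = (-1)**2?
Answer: 8281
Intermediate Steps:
u = 1
w = 2 (w = 5 - 1*3 = 5 - 3 = 2)
V = 10 (V = (1*5)*2 = 5*2 = 10)
j = 81
(j + V)**2 = (81 + 10)**2 = 91**2 = 8281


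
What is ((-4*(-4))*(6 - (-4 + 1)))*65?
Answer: 9360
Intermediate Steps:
((-4*(-4))*(6 - (-4 + 1)))*65 = (16*(6 - 1*(-3)))*65 = (16*(6 + 3))*65 = (16*9)*65 = 144*65 = 9360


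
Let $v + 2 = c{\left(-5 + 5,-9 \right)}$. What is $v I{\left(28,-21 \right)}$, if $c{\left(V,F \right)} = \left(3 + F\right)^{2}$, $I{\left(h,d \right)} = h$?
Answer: $952$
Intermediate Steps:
$v = 34$ ($v = -2 + \left(3 - 9\right)^{2} = -2 + \left(-6\right)^{2} = -2 + 36 = 34$)
$v I{\left(28,-21 \right)} = 34 \cdot 28 = 952$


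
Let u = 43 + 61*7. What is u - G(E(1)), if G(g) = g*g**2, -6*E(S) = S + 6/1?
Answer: 101863/216 ≈ 471.59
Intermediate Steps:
E(S) = -1 - S/6 (E(S) = -(S + 6/1)/6 = -(S + 6*1)/6 = -(S + 6)/6 = -(6 + S)/6 = -1 - S/6)
G(g) = g**3
u = 470 (u = 43 + 427 = 470)
u - G(E(1)) = 470 - (-1 - 1/6*1)**3 = 470 - (-1 - 1/6)**3 = 470 - (-7/6)**3 = 470 - 1*(-343/216) = 470 + 343/216 = 101863/216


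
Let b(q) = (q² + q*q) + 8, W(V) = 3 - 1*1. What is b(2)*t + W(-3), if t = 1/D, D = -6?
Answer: -⅔ ≈ -0.66667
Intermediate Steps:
W(V) = 2 (W(V) = 3 - 1 = 2)
b(q) = 8 + 2*q² (b(q) = (q² + q²) + 8 = 2*q² + 8 = 8 + 2*q²)
t = -⅙ (t = 1/(-6) = -⅙ ≈ -0.16667)
b(2)*t + W(-3) = (8 + 2*2²)*(-⅙) + 2 = (8 + 2*4)*(-⅙) + 2 = (8 + 8)*(-⅙) + 2 = 16*(-⅙) + 2 = -8/3 + 2 = -⅔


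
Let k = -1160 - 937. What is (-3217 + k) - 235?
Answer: -5549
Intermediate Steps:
k = -2097
(-3217 + k) - 235 = (-3217 - 2097) - 235 = -5314 - 235 = -5549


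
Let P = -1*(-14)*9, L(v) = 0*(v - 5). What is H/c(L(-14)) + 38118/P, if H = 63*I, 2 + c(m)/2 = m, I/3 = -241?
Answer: 981941/84 ≈ 11690.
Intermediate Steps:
L(v) = 0 (L(v) = 0*(-5 + v) = 0)
I = -723 (I = 3*(-241) = -723)
c(m) = -4 + 2*m
P = 126 (P = 14*9 = 126)
H = -45549 (H = 63*(-723) = -45549)
H/c(L(-14)) + 38118/P = -45549/(-4 + 2*0) + 38118/126 = -45549/(-4 + 0) + 38118*(1/126) = -45549/(-4) + 6353/21 = -45549*(-¼) + 6353/21 = 45549/4 + 6353/21 = 981941/84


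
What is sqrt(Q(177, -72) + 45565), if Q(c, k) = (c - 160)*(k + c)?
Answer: 5*sqrt(1894) ≈ 217.60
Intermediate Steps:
Q(c, k) = (-160 + c)*(c + k)
sqrt(Q(177, -72) + 45565) = sqrt((177**2 - 160*177 - 160*(-72) + 177*(-72)) + 45565) = sqrt((31329 - 28320 + 11520 - 12744) + 45565) = sqrt(1785 + 45565) = sqrt(47350) = 5*sqrt(1894)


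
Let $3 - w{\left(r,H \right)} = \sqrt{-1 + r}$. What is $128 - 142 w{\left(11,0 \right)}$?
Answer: $-298 + 142 \sqrt{10} \approx 151.04$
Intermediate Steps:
$w{\left(r,H \right)} = 3 - \sqrt{-1 + r}$
$128 - 142 w{\left(11,0 \right)} = 128 - 142 \left(3 - \sqrt{-1 + 11}\right) = 128 - 142 \left(3 - \sqrt{10}\right) = 128 - \left(426 - 142 \sqrt{10}\right) = -298 + 142 \sqrt{10}$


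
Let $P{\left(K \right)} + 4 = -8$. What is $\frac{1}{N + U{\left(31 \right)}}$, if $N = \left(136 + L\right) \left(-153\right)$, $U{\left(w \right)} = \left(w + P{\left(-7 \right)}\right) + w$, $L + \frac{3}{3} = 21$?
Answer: $- \frac{1}{23818} \approx -4.1985 \cdot 10^{-5}$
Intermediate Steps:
$L = 20$ ($L = -1 + 21 = 20$)
$P{\left(K \right)} = -12$ ($P{\left(K \right)} = -4 - 8 = -12$)
$U{\left(w \right)} = -12 + 2 w$ ($U{\left(w \right)} = \left(w - 12\right) + w = \left(-12 + w\right) + w = -12 + 2 w$)
$N = -23868$ ($N = \left(136 + 20\right) \left(-153\right) = 156 \left(-153\right) = -23868$)
$\frac{1}{N + U{\left(31 \right)}} = \frac{1}{-23868 + \left(-12 + 2 \cdot 31\right)} = \frac{1}{-23868 + \left(-12 + 62\right)} = \frac{1}{-23868 + 50} = \frac{1}{-23818} = - \frac{1}{23818}$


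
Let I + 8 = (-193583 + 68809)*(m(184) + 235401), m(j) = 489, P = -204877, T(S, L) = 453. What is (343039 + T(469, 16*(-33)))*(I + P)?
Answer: -10110049411257540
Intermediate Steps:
I = -29432938868 (I = -8 + (-193583 + 68809)*(489 + 235401) = -8 - 124774*235890 = -8 - 29432938860 = -29432938868)
(343039 + T(469, 16*(-33)))*(I + P) = (343039 + 453)*(-29432938868 - 204877) = 343492*(-29433143745) = -10110049411257540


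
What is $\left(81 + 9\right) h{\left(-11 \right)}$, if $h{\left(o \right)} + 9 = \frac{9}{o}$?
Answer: $- \frac{9720}{11} \approx -883.64$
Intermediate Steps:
$h{\left(o \right)} = -9 + \frac{9}{o}$
$\left(81 + 9\right) h{\left(-11 \right)} = \left(81 + 9\right) \left(-9 + \frac{9}{-11}\right) = 90 \left(-9 + 9 \left(- \frac{1}{11}\right)\right) = 90 \left(-9 - \frac{9}{11}\right) = 90 \left(- \frac{108}{11}\right) = - \frac{9720}{11}$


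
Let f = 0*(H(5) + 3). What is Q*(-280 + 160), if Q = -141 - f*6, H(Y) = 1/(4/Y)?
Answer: 16920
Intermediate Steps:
H(Y) = Y/4
f = 0 (f = 0*((¼)*5 + 3) = 0*(5/4 + 3) = 0*(17/4) = 0)
Q = -141 (Q = -141 - 0*6 = -141 - 1*0 = -141 + 0 = -141)
Q*(-280 + 160) = -141*(-280 + 160) = -141*(-120) = 16920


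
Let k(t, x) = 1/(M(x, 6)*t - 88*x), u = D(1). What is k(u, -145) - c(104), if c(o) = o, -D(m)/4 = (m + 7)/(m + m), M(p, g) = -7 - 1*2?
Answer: -1342015/12904 ≈ -104.00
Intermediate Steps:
M(p, g) = -9 (M(p, g) = -7 - 2 = -9)
D(m) = -2*(7 + m)/m (D(m) = -4*(m + 7)/(m + m) = -4*(7 + m)/(2*m) = -4*(7 + m)*1/(2*m) = -2*(7 + m)/m)
u = -16 (u = -2 - 14/1 = -2 - 14*1 = -2 - 14 = -16)
k(t, x) = 1/(-88*x - 9*t) (k(t, x) = 1/(-9*t - 88*x) = 1/(-88*x - 9*t))
k(u, -145) - c(104) = 1/(-88*(-145) - 9*(-16)) - 1*104 = 1/(12760 + 144) - 104 = 1/12904 - 104 = -1342015/12904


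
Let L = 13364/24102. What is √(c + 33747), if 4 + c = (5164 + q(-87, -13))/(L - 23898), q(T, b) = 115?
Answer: √4139837424135900419/11076466 ≈ 183.69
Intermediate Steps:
L = 514/927 (L = 13364*(1/24102) = 514/927 ≈ 0.55448)
c = -93505361/22152932 (c = -4 + (5164 + 115)/(514/927 - 23898) = -4 + 5279/(-22152932/927) = -4 + 5279*(-927/22152932) = -4 - 4893633/22152932 = -93505361/22152932 ≈ -4.2209)
√(c + 33747) = √(-93505361/22152932 + 33747) = √(747501490843/22152932) = √4139837424135900419/11076466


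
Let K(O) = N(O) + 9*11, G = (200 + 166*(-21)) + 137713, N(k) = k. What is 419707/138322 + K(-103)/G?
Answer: 56419399601/18594211494 ≈ 3.0342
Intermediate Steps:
G = 134427 (G = (200 - 3486) + 137713 = -3286 + 137713 = 134427)
K(O) = 99 + O (K(O) = O + 9*11 = O + 99 = 99 + O)
419707/138322 + K(-103)/G = 419707/138322 + (99 - 103)/134427 = 419707*(1/138322) - 4*1/134427 = 419707/138322 - 4/134427 = 56419399601/18594211494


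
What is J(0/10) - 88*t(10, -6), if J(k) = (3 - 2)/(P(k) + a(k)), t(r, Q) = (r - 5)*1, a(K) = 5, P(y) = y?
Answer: -2199/5 ≈ -439.80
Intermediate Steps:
t(r, Q) = -5 + r (t(r, Q) = (-5 + r)*1 = -5 + r)
J(k) = 1/(5 + k) (J(k) = (3 - 2)/(k + 5) = 1/(5 + k))
J(0/10) - 88*t(10, -6) = 1/(5 + 0/10) - 88*(-5 + 10) = 1/(5 + 0*(1/10)) - 88*5 = 1/(5 + 0) - 440 = 1/5 - 440 = -2199/5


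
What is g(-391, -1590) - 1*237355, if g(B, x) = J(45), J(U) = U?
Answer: -237310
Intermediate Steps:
g(B, x) = 45
g(-391, -1590) - 1*237355 = 45 - 1*237355 = 45 - 237355 = -237310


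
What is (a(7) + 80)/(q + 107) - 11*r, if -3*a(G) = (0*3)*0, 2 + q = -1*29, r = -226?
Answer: 47254/19 ≈ 2487.1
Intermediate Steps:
q = -31 (q = -2 - 1*29 = -2 - 29 = -31)
a(G) = 0 (a(G) = -0*3*0/3 = -0*0 = -⅓*0 = 0)
(a(7) + 80)/(q + 107) - 11*r = (0 + 80)/(-31 + 107) - 11*(-226) = 80/76 + 2486 = 80*(1/76) + 2486 = 20/19 + 2486 = 47254/19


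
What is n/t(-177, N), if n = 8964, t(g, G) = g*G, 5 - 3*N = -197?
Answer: -4482/5959 ≈ -0.75214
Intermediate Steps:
N = 202/3 (N = 5/3 - 1/3*(-197) = 5/3 + 197/3 = 202/3 ≈ 67.333)
t(g, G) = G*g
n/t(-177, N) = 8964/(((202/3)*(-177))) = 8964/(-11918) = 8964*(-1/11918) = -4482/5959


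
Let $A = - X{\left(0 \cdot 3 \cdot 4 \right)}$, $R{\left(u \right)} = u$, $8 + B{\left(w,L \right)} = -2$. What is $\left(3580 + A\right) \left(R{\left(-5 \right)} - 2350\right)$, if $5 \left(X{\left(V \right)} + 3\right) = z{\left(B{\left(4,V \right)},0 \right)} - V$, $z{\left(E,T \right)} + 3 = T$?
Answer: $-8439378$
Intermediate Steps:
$B{\left(w,L \right)} = -10$ ($B{\left(w,L \right)} = -8 - 2 = -10$)
$z{\left(E,T \right)} = -3 + T$
$X{\left(V \right)} = - \frac{18}{5} - \frac{V}{5}$ ($X{\left(V \right)} = -3 + \frac{\left(-3 + 0\right) - V}{5} = -3 + \frac{-3 - V}{5} = -3 - \left(\frac{3}{5} + \frac{V}{5}\right) = - \frac{18}{5} - \frac{V}{5}$)
$A = \frac{18}{5}$ ($A = - (- \frac{18}{5} - \frac{0 \cdot 3 \cdot 4}{5}) = - (- \frac{18}{5} - \frac{0 \cdot 4}{5}) = - (- \frac{18}{5} - 0) = - (- \frac{18}{5} + 0) = \left(-1\right) \left(- \frac{18}{5}\right) = \frac{18}{5} \approx 3.6$)
$\left(3580 + A\right) \left(R{\left(-5 \right)} - 2350\right) = \left(3580 + \frac{18}{5}\right) \left(-5 - 2350\right) = \frac{17918}{5} \left(-2355\right) = -8439378$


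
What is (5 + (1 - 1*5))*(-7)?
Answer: -7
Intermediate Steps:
(5 + (1 - 1*5))*(-7) = (5 + (1 - 5))*(-7) = (5 - 4)*(-7) = 1*(-7) = -7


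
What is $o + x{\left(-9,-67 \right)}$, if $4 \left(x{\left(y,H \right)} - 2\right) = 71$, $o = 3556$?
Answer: $\frac{14303}{4} \approx 3575.8$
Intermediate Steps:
$x{\left(y,H \right)} = \frac{79}{4}$ ($x{\left(y,H \right)} = 2 + \frac{1}{4} \cdot 71 = 2 + \frac{71}{4} = \frac{79}{4}$)
$o + x{\left(-9,-67 \right)} = 3556 + \frac{79}{4} = \frac{14303}{4}$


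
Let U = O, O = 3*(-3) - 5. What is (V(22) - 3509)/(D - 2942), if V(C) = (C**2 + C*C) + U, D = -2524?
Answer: 2555/5466 ≈ 0.46743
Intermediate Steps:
O = -14 (O = -9 - 5 = -14)
U = -14
V(C) = -14 + 2*C**2 (V(C) = (C**2 + C*C) - 14 = (C**2 + C**2) - 14 = 2*C**2 - 14 = -14 + 2*C**2)
(V(22) - 3509)/(D - 2942) = ((-14 + 2*22**2) - 3509)/(-2524 - 2942) = ((-14 + 2*484) - 3509)/(-5466) = ((-14 + 968) - 3509)*(-1/5466) = (954 - 3509)*(-1/5466) = -2555*(-1/5466) = 2555/5466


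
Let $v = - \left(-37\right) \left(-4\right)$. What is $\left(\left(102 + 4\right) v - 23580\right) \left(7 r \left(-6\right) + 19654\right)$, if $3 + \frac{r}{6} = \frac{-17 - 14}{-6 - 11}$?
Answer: $- \frac{13318056344}{17} \approx -7.8342 \cdot 10^{8}$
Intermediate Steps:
$r = - \frac{120}{17}$ ($r = -18 + 6 \frac{-17 - 14}{-6 - 11} = -18 + 6 \left(- \frac{31}{-17}\right) = -18 + 6 \left(\left(-31\right) \left(- \frac{1}{17}\right)\right) = -18 + 6 \cdot \frac{31}{17} = -18 + \frac{186}{17} = - \frac{120}{17} \approx -7.0588$)
$v = -148$ ($v = \left(-1\right) 148 = -148$)
$\left(\left(102 + 4\right) v - 23580\right) \left(7 r \left(-6\right) + 19654\right) = \left(\left(102 + 4\right) \left(-148\right) - 23580\right) \left(7 \left(- \frac{120}{17}\right) \left(-6\right) + 19654\right) = \left(106 \left(-148\right) - 23580\right) \left(\left(- \frac{840}{17}\right) \left(-6\right) + 19654\right) = \left(-15688 - 23580\right) \left(\frac{5040}{17} + 19654\right) = \left(-39268\right) \frac{339158}{17} = - \frac{13318056344}{17}$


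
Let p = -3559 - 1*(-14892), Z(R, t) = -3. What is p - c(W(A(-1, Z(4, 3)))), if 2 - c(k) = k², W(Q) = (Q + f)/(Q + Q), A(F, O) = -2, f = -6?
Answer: 11335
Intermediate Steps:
W(Q) = (-6 + Q)/(2*Q) (W(Q) = (Q - 6)/(Q + Q) = (-6 + Q)/((2*Q)) = (-6 + Q)*(1/(2*Q)) = (-6 + Q)/(2*Q))
c(k) = 2 - k²
p = 11333 (p = -3559 + 14892 = 11333)
p - c(W(A(-1, Z(4, 3)))) = 11333 - (2 - ((½)*(-6 - 2)/(-2))²) = 11333 - (2 - ((½)*(-½)*(-8))²) = 11333 - (2 - 1*2²) = 11333 - (2 - 1*4) = 11333 - (2 - 4) = 11333 - 1*(-2) = 11333 + 2 = 11335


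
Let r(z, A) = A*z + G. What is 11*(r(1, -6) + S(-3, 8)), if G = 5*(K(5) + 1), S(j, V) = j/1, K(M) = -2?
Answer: -154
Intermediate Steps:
S(j, V) = j (S(j, V) = j*1 = j)
G = -5 (G = 5*(-2 + 1) = 5*(-1) = -5)
r(z, A) = -5 + A*z (r(z, A) = A*z - 5 = -5 + A*z)
11*(r(1, -6) + S(-3, 8)) = 11*((-5 - 6*1) - 3) = 11*((-5 - 6) - 3) = 11*(-11 - 3) = 11*(-14) = -154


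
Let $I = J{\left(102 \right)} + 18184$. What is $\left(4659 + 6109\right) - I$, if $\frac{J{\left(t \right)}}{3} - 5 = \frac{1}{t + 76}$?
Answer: $- \frac{1322721}{178} \approx -7431.0$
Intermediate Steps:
$J{\left(t \right)} = 15 + \frac{3}{76 + t}$ ($J{\left(t \right)} = 15 + \frac{3}{t + 76} = 15 + \frac{3}{76 + t}$)
$I = \frac{3239425}{178}$ ($I = \frac{3 \left(381 + 5 \cdot 102\right)}{76 + 102} + 18184 = \frac{3 \left(381 + 510\right)}{178} + 18184 = 3 \cdot \frac{1}{178} \cdot 891 + 18184 = \frac{2673}{178} + 18184 = \frac{3239425}{178} \approx 18199.0$)
$\left(4659 + 6109\right) - I = \left(4659 + 6109\right) - \frac{3239425}{178} = 10768 - \frac{3239425}{178} = - \frac{1322721}{178}$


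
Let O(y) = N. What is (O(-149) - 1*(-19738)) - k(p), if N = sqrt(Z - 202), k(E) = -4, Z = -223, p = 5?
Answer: 19742 + 5*I*sqrt(17) ≈ 19742.0 + 20.616*I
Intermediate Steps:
N = 5*I*sqrt(17) (N = sqrt(-223 - 202) = sqrt(-425) = 5*I*sqrt(17) ≈ 20.616*I)
O(y) = 5*I*sqrt(17)
(O(-149) - 1*(-19738)) - k(p) = (5*I*sqrt(17) - 1*(-19738)) - 1*(-4) = (5*I*sqrt(17) + 19738) + 4 = (19738 + 5*I*sqrt(17)) + 4 = 19742 + 5*I*sqrt(17)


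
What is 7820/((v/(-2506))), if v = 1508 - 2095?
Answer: 19596920/587 ≈ 33385.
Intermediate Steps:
v = -587
7820/((v/(-2506))) = 7820/((-587/(-2506))) = 7820/((-587*(-1/2506))) = 7820/(587/2506) = 7820*(2506/587) = 19596920/587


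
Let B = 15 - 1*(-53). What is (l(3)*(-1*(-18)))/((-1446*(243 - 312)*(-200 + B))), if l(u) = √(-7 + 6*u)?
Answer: -√11/731676 ≈ -4.5329e-6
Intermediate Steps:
B = 68 (B = 15 + 53 = 68)
(l(3)*(-1*(-18)))/((-1446*(243 - 312)*(-200 + B))) = (√(-7 + 6*3)*(-1*(-18)))/((-1446*(243 - 312)*(-200 + 68))) = (√(-7 + 18)*18)/((-(-99774)*(-132))) = (√11*18)/((-1446*9108)) = (18*√11)/(-13170168) = (18*√11)*(-1/13170168) = -√11/731676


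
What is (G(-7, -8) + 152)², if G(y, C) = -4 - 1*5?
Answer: 20449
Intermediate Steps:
G(y, C) = -9 (G(y, C) = -4 - 5 = -9)
(G(-7, -8) + 152)² = (-9 + 152)² = 143² = 20449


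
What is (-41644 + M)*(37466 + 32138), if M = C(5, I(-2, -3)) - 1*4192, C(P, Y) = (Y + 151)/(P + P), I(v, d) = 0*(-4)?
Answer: -15946589618/5 ≈ -3.1893e+9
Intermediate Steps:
I(v, d) = 0
C(P, Y) = (151 + Y)/(2*P) (C(P, Y) = (151 + Y)/((2*P)) = (151 + Y)*(1/(2*P)) = (151 + Y)/(2*P))
M = -41769/10 (M = (½)*(151 + 0)/5 - 1*4192 = (½)*(⅕)*151 - 4192 = 151/10 - 4192 = -41769/10 ≈ -4176.9)
(-41644 + M)*(37466 + 32138) = (-41644 - 41769/10)*(37466 + 32138) = -458209/10*69604 = -15946589618/5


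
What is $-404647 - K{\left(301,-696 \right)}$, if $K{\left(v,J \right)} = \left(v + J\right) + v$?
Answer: $-404553$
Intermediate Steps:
$K{\left(v,J \right)} = J + 2 v$ ($K{\left(v,J \right)} = \left(J + v\right) + v = J + 2 v$)
$-404647 - K{\left(301,-696 \right)} = -404647 - \left(-696 + 2 \cdot 301\right) = -404647 - \left(-696 + 602\right) = -404647 - -94 = -404647 + 94 = -404553$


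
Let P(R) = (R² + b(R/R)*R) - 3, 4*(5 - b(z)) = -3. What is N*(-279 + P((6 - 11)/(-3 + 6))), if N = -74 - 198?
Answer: 706996/9 ≈ 78555.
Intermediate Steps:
b(z) = 23/4 (b(z) = 5 - ¼*(-3) = 5 + ¾ = 23/4)
N = -272
P(R) = -3 + R² + 23*R/4 (P(R) = (R² + 23*R/4) - 3 = -3 + R² + 23*R/4)
N*(-279 + P((6 - 11)/(-3 + 6))) = -272*(-279 + (-3 + ((6 - 11)/(-3 + 6))² + 23*((6 - 11)/(-3 + 6))/4)) = -272*(-279 + (-3 + (-5/3)² + 23*(-5/3)/4)) = -272*(-279 + (-3 + (-5*⅓)² + 23*(-5*⅓)/4)) = -272*(-279 + (-3 + (-5/3)² + (23/4)*(-5/3))) = -272*(-279 + (-3 + 25/9 - 115/12)) = -272*(-279 - 353/36) = -272*(-10397/36) = 706996/9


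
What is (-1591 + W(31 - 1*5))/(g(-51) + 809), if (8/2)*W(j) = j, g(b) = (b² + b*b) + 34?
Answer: -3169/12090 ≈ -0.26212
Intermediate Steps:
g(b) = 34 + 2*b² (g(b) = (b² + b²) + 34 = 2*b² + 34 = 34 + 2*b²)
W(j) = j/4
(-1591 + W(31 - 1*5))/(g(-51) + 809) = (-1591 + (31 - 1*5)/4)/((34 + 2*(-51)²) + 809) = (-1591 + (31 - 5)/4)/((34 + 2*2601) + 809) = (-1591 + (¼)*26)/((34 + 5202) + 809) = (-1591 + 13/2)/(5236 + 809) = -3169/2/6045 = -3169/2*1/6045 = -3169/12090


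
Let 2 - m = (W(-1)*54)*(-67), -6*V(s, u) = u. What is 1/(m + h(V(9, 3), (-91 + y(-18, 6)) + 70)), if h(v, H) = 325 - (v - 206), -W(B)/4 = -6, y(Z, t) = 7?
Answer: 2/174731 ≈ 1.1446e-5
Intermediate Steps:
V(s, u) = -u/6
W(B) = 24 (W(B) = -4*(-6) = 24)
m = 86834 (m = 2 - 24*54*(-67) = 2 - 1296*(-67) = 2 - 1*(-86832) = 2 + 86832 = 86834)
h(v, H) = 531 - v (h(v, H) = 325 - (-206 + v) = 325 + (206 - v) = 531 - v)
1/(m + h(V(9, 3), (-91 + y(-18, 6)) + 70)) = 1/(86834 + (531 - (-1)*3/6)) = 1/(86834 + (531 - 1*(-1/2))) = 1/(86834 + (531 + 1/2)) = 1/(86834 + 1063/2) = 1/(174731/2) = 2/174731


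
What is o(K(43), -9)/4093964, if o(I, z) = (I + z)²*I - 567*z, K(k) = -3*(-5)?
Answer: 5643/4093964 ≈ 0.0013784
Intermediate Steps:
K(k) = 15
o(I, z) = -567*z + I*(I + z)² (o(I, z) = I*(I + z)² - 567*z = -567*z + I*(I + z)²)
o(K(43), -9)/4093964 = (-567*(-9) + 15*(15 - 9)²)/4093964 = (5103 + 15*6²)*(1/4093964) = (5103 + 15*36)*(1/4093964) = (5103 + 540)*(1/4093964) = 5643*(1/4093964) = 5643/4093964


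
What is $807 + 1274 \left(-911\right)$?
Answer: $-1159807$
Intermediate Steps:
$807 + 1274 \left(-911\right) = 807 - 1160614 = -1159807$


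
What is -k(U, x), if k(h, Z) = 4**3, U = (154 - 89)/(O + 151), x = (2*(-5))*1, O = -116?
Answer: -64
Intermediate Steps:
x = -10 (x = -10*1 = -10)
U = 13/7 (U = (154 - 89)/(-116 + 151) = 65/35 = 65*(1/35) = 13/7 ≈ 1.8571)
k(h, Z) = 64
-k(U, x) = -1*64 = -64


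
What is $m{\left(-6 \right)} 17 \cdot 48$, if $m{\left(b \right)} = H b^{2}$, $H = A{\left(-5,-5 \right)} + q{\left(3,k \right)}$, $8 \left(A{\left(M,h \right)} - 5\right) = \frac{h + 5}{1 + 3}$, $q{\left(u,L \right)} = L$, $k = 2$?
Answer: $205632$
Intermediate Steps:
$A{\left(M,h \right)} = \frac{165}{32} + \frac{h}{32}$ ($A{\left(M,h \right)} = 5 + \frac{\left(h + 5\right) \frac{1}{1 + 3}}{8} = 5 + \frac{\left(5 + h\right) \frac{1}{4}}{8} = 5 + \frac{\frac{5}{4} + \frac{h}{4}}{8} = 5 + \left(\frac{5}{32} + \frac{h}{32}\right) = \frac{165}{32} + \frac{h}{32}$)
$H = 7$ ($H = \left(\frac{165}{32} + \frac{1}{32} \left(-5\right)\right) + 2 = \left(\frac{165}{32} - \frac{5}{32}\right) + 2 = 5 + 2 = 7$)
$m{\left(b \right)} = 7 b^{2}$
$m{\left(-6 \right)} 17 \cdot 48 = 7 \left(-6\right)^{2} \cdot 17 \cdot 48 = 7 \cdot 36 \cdot 17 \cdot 48 = 252 \cdot 17 \cdot 48 = 4284 \cdot 48 = 205632$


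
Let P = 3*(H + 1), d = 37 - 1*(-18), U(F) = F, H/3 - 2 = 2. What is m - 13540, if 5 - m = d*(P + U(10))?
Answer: -16230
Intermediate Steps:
H = 12 (H = 6 + 3*2 = 6 + 6 = 12)
d = 55 (d = 37 + 18 = 55)
P = 39 (P = 3*(12 + 1) = 3*13 = 39)
m = -2690 (m = 5 - 55*(39 + 10) = 5 - 55*49 = 5 - 1*2695 = 5 - 2695 = -2690)
m - 13540 = -2690 - 13540 = -16230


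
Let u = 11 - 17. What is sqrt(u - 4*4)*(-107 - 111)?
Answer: -218*I*sqrt(22) ≈ -1022.5*I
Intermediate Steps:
u = -6
sqrt(u - 4*4)*(-107 - 111) = sqrt(-6 - 4*4)*(-107 - 111) = sqrt(-6 - 16)*(-218) = sqrt(-22)*(-218) = (I*sqrt(22))*(-218) = -218*I*sqrt(22)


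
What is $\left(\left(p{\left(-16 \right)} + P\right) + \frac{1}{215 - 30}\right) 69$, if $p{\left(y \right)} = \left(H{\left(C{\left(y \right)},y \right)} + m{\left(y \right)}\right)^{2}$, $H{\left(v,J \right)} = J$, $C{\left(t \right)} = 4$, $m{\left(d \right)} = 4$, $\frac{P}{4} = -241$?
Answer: $- \frac{10467231}{185} \approx -56580.0$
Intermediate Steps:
$P = -964$ ($P = 4 \left(-241\right) = -964$)
$p{\left(y \right)} = \left(4 + y\right)^{2}$ ($p{\left(y \right)} = \left(y + 4\right)^{2} = \left(4 + y\right)^{2}$)
$\left(\left(p{\left(-16 \right)} + P\right) + \frac{1}{215 - 30}\right) 69 = \left(\left(\left(4 - 16\right)^{2} - 964\right) + \frac{1}{215 - 30}\right) 69 = \left(\left(\left(-12\right)^{2} - 964\right) + \frac{1}{185}\right) 69 = \left(\left(144 - 964\right) + \frac{1}{185}\right) 69 = \left(-820 + \frac{1}{185}\right) 69 = \left(- \frac{151699}{185}\right) 69 = - \frac{10467231}{185}$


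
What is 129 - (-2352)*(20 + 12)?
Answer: 75393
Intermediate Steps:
129 - (-2352)*(20 + 12) = 129 - (-2352)*32 = 129 - 147*(-512) = 129 + 75264 = 75393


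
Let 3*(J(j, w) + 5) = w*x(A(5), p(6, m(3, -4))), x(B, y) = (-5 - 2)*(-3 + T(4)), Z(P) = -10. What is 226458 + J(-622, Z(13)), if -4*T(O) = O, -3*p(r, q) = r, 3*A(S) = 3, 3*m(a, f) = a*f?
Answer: 679079/3 ≈ 2.2636e+5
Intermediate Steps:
m(a, f) = a*f/3 (m(a, f) = (a*f)/3 = a*f/3)
A(S) = 1 (A(S) = (1/3)*3 = 1)
p(r, q) = -r/3
T(O) = -O/4
x(B, y) = 28 (x(B, y) = (-5 - 2)*(-3 - 1/4*4) = -7*(-3 - 1) = -7*(-4) = 28)
J(j, w) = -5 + 28*w/3 (J(j, w) = -5 + (w*28)/3 = -5 + (28*w)/3 = -5 + 28*w/3)
226458 + J(-622, Z(13)) = 226458 + (-5 + (28/3)*(-10)) = 226458 + (-5 - 280/3) = 226458 - 295/3 = 679079/3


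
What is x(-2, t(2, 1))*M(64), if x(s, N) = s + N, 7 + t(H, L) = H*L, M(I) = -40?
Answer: 280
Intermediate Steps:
t(H, L) = -7 + H*L
x(s, N) = N + s
x(-2, t(2, 1))*M(64) = ((-7 + 2*1) - 2)*(-40) = ((-7 + 2) - 2)*(-40) = (-5 - 2)*(-40) = -7*(-40) = 280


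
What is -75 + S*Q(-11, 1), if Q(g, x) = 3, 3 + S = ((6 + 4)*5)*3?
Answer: 366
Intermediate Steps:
S = 147 (S = -3 + ((6 + 4)*5)*3 = -3 + (10*5)*3 = -3 + 50*3 = -3 + 150 = 147)
-75 + S*Q(-11, 1) = -75 + 147*3 = -75 + 441 = 366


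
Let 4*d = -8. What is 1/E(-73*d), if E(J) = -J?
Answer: -1/146 ≈ -0.0068493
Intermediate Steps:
d = -2 (d = (¼)*(-8) = -2)
1/E(-73*d) = 1/(-(-73)*(-2)) = 1/(-1*146) = 1/(-146) = -1/146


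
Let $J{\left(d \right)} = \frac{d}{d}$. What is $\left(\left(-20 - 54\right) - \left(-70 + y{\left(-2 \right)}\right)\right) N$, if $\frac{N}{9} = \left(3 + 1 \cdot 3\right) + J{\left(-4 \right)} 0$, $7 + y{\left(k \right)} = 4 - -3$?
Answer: $-216$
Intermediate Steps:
$J{\left(d \right)} = 1$
$y{\left(k \right)} = 0$ ($y{\left(k \right)} = -7 + \left(4 - -3\right) = -7 + \left(4 + 3\right) = -7 + 7 = 0$)
$N = 54$ ($N = 9 \left(\left(3 + 1 \cdot 3\right) + 1 \cdot 0\right) = 9 \left(\left(3 + 3\right) + 0\right) = 9 \left(6 + 0\right) = 9 \cdot 6 = 54$)
$\left(\left(-20 - 54\right) - \left(-70 + y{\left(-2 \right)}\right)\right) N = \left(\left(-20 - 54\right) + \left(70 - 0\right)\right) 54 = \left(\left(-20 - 54\right) + \left(70 + 0\right)\right) 54 = \left(-74 + 70\right) 54 = \left(-4\right) 54 = -216$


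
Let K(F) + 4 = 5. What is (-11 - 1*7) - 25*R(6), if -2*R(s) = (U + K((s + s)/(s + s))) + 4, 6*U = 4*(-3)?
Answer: 39/2 ≈ 19.500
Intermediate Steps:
U = -2 (U = (4*(-3))/6 = (1/6)*(-12) = -2)
K(F) = 1 (K(F) = -4 + 5 = 1)
R(s) = -3/2 (R(s) = -((-2 + 1) + 4)/2 = -(-1 + 4)/2 = -1/2*3 = -3/2)
(-11 - 1*7) - 25*R(6) = (-11 - 1*7) - 25*(-3/2) = (-11 - 7) + 75/2 = -18 + 75/2 = 39/2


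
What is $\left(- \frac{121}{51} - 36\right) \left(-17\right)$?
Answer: $\frac{1957}{3} \approx 652.33$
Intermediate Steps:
$\left(- \frac{121}{51} - 36\right) \left(-17\right) = \left(- \frac{1957}{51}\right) \left(-17\right) = \frac{1957}{3}$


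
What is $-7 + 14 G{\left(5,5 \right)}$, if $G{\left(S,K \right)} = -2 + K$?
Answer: $35$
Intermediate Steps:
$-7 + 14 G{\left(5,5 \right)} = -7 + 14 \left(-2 + 5\right) = -7 + 14 \cdot 3 = -7 + 42 = 35$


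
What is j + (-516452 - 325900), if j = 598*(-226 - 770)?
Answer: -1437960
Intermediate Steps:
j = -595608 (j = 598*(-996) = -595608)
j + (-516452 - 325900) = -595608 + (-516452 - 325900) = -595608 - 842352 = -1437960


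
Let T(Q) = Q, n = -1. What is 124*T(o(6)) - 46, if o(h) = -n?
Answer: 78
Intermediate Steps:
o(h) = 1 (o(h) = -1*(-1) = 1)
124*T(o(6)) - 46 = 124*1 - 46 = 124 - 46 = 78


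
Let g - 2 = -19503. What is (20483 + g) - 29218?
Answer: -28236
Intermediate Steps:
g = -19501 (g = 2 - 19503 = -19501)
(20483 + g) - 29218 = (20483 - 19501) - 29218 = 982 - 29218 = -28236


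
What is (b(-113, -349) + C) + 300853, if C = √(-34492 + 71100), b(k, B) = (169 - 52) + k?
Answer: 300857 + 16*√143 ≈ 3.0105e+5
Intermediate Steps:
b(k, B) = 117 + k
C = 16*√143 (C = √36608 = 16*√143 ≈ 191.33)
(b(-113, -349) + C) + 300853 = ((117 - 113) + 16*√143) + 300853 = (4 + 16*√143) + 300853 = 300857 + 16*√143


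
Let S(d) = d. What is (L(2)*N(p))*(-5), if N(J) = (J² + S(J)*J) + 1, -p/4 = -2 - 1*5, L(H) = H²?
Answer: -31380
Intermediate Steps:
p = 28 (p = -4*(-2 - 1*5) = -4*(-2 - 5) = -4*(-7) = 28)
N(J) = 1 + 2*J² (N(J) = (J² + J*J) + 1 = (J² + J²) + 1 = 2*J² + 1 = 1 + 2*J²)
(L(2)*N(p))*(-5) = (2²*(1 + 2*28²))*(-5) = (4*(1 + 2*784))*(-5) = (4*(1 + 1568))*(-5) = (4*1569)*(-5) = 6276*(-5) = -31380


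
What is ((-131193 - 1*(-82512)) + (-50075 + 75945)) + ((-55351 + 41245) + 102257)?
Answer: 65340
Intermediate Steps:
((-131193 - 1*(-82512)) + (-50075 + 75945)) + ((-55351 + 41245) + 102257) = ((-131193 + 82512) + 25870) + (-14106 + 102257) = (-48681 + 25870) + 88151 = -22811 + 88151 = 65340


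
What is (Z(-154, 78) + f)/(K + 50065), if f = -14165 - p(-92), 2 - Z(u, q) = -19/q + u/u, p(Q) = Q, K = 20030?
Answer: -1097597/5467410 ≈ -0.20075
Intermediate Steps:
Z(u, q) = 1 + 19/q (Z(u, q) = 2 - (-19/q + u/u) = 2 - (-19/q + 1) = 2 - (1 - 19/q) = 2 + (-1 + 19/q) = 1 + 19/q)
f = -14073 (f = -14165 - 1*(-92) = -14165 + 92 = -14073)
(Z(-154, 78) + f)/(K + 50065) = ((19 + 78)/78 - 14073)/(20030 + 50065) = ((1/78)*97 - 14073)/70095 = (97/78 - 14073)*(1/70095) = -1097597/78*1/70095 = -1097597/5467410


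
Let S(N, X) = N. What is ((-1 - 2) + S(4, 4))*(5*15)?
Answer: 75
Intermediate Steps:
((-1 - 2) + S(4, 4))*(5*15) = ((-1 - 2) + 4)*(5*15) = (-3 + 4)*75 = 1*75 = 75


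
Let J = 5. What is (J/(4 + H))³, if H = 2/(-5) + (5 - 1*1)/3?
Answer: 421875/405224 ≈ 1.0411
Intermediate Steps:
H = 14/15 (H = 2*(-⅕) + (5 - 1)*(⅓) = -⅖ + 4*(⅓) = -⅖ + 4/3 = 14/15 ≈ 0.93333)
(J/(4 + H))³ = (5/(4 + 14/15))³ = (5/(74/15))³ = (5*(15/74))³ = (75/74)³ = 421875/405224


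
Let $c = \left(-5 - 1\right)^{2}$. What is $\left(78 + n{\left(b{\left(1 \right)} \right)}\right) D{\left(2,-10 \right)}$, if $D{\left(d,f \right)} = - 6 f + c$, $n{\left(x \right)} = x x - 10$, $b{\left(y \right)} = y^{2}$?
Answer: $6624$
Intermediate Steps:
$c = 36$ ($c = \left(-6\right)^{2} = 36$)
$n{\left(x \right)} = -10 + x^{2}$ ($n{\left(x \right)} = x^{2} - 10 = -10 + x^{2}$)
$D{\left(d,f \right)} = 36 - 6 f$ ($D{\left(d,f \right)} = - 6 f + 36 = 36 - 6 f$)
$\left(78 + n{\left(b{\left(1 \right)} \right)}\right) D{\left(2,-10 \right)} = \left(78 - \left(10 - \left(1^{2}\right)^{2}\right)\right) \left(36 - -60\right) = \left(78 - \left(10 - 1^{2}\right)\right) \left(36 + 60\right) = \left(78 + \left(-10 + 1\right)\right) 96 = \left(78 - 9\right) 96 = 69 \cdot 96 = 6624$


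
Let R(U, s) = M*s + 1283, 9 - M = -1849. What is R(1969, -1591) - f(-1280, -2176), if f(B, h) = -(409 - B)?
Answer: -2953106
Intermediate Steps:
M = 1858 (M = 9 - 1*(-1849) = 9 + 1849 = 1858)
R(U, s) = 1283 + 1858*s (R(U, s) = 1858*s + 1283 = 1283 + 1858*s)
f(B, h) = -409 + B
R(1969, -1591) - f(-1280, -2176) = (1283 + 1858*(-1591)) - (-409 - 1280) = (1283 - 2956078) - 1*(-1689) = -2954795 + 1689 = -2953106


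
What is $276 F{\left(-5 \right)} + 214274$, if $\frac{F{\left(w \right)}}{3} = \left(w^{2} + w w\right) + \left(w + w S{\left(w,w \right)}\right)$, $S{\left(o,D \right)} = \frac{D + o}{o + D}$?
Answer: $247394$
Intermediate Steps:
$S{\left(o,D \right)} = 1$ ($S{\left(o,D \right)} = \frac{D + o}{D + o} = 1$)
$F{\left(w \right)} = 6 w + 6 w^{2}$ ($F{\left(w \right)} = 3 \left(\left(w^{2} + w w\right) + \left(w + w 1\right)\right) = 3 \left(\left(w^{2} + w^{2}\right) + \left(w + w\right)\right) = 3 \left(2 w^{2} + 2 w\right) = 3 \left(2 w + 2 w^{2}\right) = 6 w + 6 w^{2}$)
$276 F{\left(-5 \right)} + 214274 = 276 \cdot 6 \left(-5\right) \left(1 - 5\right) + 214274 = 276 \cdot 6 \left(-5\right) \left(-4\right) + 214274 = 276 \cdot 120 + 214274 = 33120 + 214274 = 247394$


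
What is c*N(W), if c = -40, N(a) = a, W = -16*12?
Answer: 7680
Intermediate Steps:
W = -192
c*N(W) = -40*(-192) = 7680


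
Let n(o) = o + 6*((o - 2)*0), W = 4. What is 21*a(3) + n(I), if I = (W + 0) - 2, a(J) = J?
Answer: 65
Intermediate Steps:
I = 2 (I = (4 + 0) - 2 = 4 - 2 = 2)
n(o) = o (n(o) = o + 6*((-2 + o)*0) = o + 6*0 = o + 0 = o)
21*a(3) + n(I) = 21*3 + 2 = 63 + 2 = 65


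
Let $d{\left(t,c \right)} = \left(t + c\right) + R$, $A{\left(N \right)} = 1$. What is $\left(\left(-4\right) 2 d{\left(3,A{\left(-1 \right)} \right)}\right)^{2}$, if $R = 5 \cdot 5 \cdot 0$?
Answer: $1024$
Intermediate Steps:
$R = 0$ ($R = 25 \cdot 0 = 0$)
$d{\left(t,c \right)} = c + t$ ($d{\left(t,c \right)} = \left(t + c\right) + 0 = \left(c + t\right) + 0 = c + t$)
$\left(\left(-4\right) 2 d{\left(3,A{\left(-1 \right)} \right)}\right)^{2} = \left(\left(-4\right) 2 \left(1 + 3\right)\right)^{2} = \left(\left(-8\right) 4\right)^{2} = \left(-32\right)^{2} = 1024$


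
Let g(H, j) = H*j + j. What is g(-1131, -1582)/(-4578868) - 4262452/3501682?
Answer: -4301906193/2675857753 ≈ -1.6077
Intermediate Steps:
g(H, j) = j + H*j
g(-1131, -1582)/(-4578868) - 4262452/3501682 = -1582*(1 - 1131)/(-4578868) - 4262452/3501682 = -1582*(-1130)*(-1/4578868) - 4262452*1/3501682 = 1787660*(-1/4578868) - 19918/16363 = -63845/163531 - 19918/16363 = -4301906193/2675857753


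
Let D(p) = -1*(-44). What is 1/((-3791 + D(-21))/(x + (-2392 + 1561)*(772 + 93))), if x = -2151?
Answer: 240322/1249 ≈ 192.41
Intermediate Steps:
D(p) = 44
1/((-3791 + D(-21))/(x + (-2392 + 1561)*(772 + 93))) = 1/((-3791 + 44)/(-2151 + (-2392 + 1561)*(772 + 93))) = 1/(-3747/(-2151 - 831*865)) = 1/(-3747/(-2151 - 718815)) = 1/(-3747/(-720966)) = 1/(-3747*(-1/720966)) = 1/(1249/240322) = 240322/1249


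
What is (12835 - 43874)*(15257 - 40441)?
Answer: 781686176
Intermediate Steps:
(12835 - 43874)*(15257 - 40441) = -31039*(-25184) = 781686176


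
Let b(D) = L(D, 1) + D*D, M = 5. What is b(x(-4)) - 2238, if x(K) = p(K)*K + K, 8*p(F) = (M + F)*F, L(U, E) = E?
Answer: -2233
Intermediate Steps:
p(F) = F*(5 + F)/8 (p(F) = ((5 + F)*F)/8 = (F*(5 + F))/8 = F*(5 + F)/8)
x(K) = K + K²*(5 + K)/8 (x(K) = (K*(5 + K)/8)*K + K = K²*(5 + K)/8 + K = K + K²*(5 + K)/8)
b(D) = 1 + D² (b(D) = 1 + D*D = 1 + D²)
b(x(-4)) - 2238 = (1 + ((⅛)*(-4)*(8 - 4*(5 - 4)))²) - 2238 = (1 + ((⅛)*(-4)*(8 - 4*1))²) - 2238 = (1 + ((⅛)*(-4)*(8 - 4))²) - 2238 = (1 + ((⅛)*(-4)*4)²) - 2238 = (1 + (-2)²) - 2238 = (1 + 4) - 2238 = 5 - 2238 = -2233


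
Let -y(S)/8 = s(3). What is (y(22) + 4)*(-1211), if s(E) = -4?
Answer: -43596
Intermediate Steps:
y(S) = 32 (y(S) = -8*(-4) = 32)
(y(22) + 4)*(-1211) = (32 + 4)*(-1211) = 36*(-1211) = -43596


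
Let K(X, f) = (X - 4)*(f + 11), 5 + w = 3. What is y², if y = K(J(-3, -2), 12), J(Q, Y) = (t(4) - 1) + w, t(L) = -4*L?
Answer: 279841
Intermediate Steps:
w = -2 (w = -5 + 3 = -2)
J(Q, Y) = -19 (J(Q, Y) = (-4*4 - 1) - 2 = (-16 - 1) - 2 = -17 - 2 = -19)
K(X, f) = (-4 + X)*(11 + f)
y = -529 (y = -44 - 4*12 + 11*(-19) - 19*12 = -44 - 48 - 209 - 228 = -529)
y² = (-529)² = 279841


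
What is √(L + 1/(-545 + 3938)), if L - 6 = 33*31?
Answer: √1316257046/1131 ≈ 32.078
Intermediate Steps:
L = 1029 (L = 6 + 33*31 = 6 + 1023 = 1029)
√(L + 1/(-545 + 3938)) = √(1029 + 1/(-545 + 3938)) = √(1029 + 1/3393) = √(3491398/3393) = √1316257046/1131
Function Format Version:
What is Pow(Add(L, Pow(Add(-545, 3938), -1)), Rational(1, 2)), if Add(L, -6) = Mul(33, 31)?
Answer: Mul(Rational(1, 1131), Pow(1316257046, Rational(1, 2))) ≈ 32.078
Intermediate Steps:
L = 1029 (L = Add(6, Mul(33, 31)) = Add(6, 1023) = 1029)
Pow(Add(L, Pow(Add(-545, 3938), -1)), Rational(1, 2)) = Pow(Add(1029, Pow(Add(-545, 3938), -1)), Rational(1, 2)) = Pow(Add(1029, Pow(3393, -1)), Rational(1, 2)) = Pow(Add(1029, Rational(1, 3393)), Rational(1, 2)) = Pow(Rational(3491398, 3393), Rational(1, 2)) = Mul(Rational(1, 1131), Pow(1316257046, Rational(1, 2)))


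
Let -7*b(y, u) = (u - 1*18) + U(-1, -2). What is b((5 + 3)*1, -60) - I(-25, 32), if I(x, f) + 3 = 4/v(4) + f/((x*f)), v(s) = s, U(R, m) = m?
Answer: 2357/175 ≈ 13.469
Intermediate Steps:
b(y, u) = 20/7 - u/7 (b(y, u) = -((u - 1*18) - 2)/7 = -((u - 18) - 2)/7 = -((-18 + u) - 2)/7 = -(-20 + u)/7 = 20/7 - u/7)
I(x, f) = -2 + 1/x (I(x, f) = -3 + (4/4 + f/((x*f))) = -3 + (4*(¼) + f/((f*x))) = -3 + (1 + f*(1/(f*x))) = -3 + (1 + 1/x) = -2 + 1/x)
b((5 + 3)*1, -60) - I(-25, 32) = (20/7 - ⅐*(-60)) - (-2 + 1/(-25)) = (20/7 + 60/7) - (-2 - 1/25) = 80/7 - 1*(-51/25) = 80/7 + 51/25 = 2357/175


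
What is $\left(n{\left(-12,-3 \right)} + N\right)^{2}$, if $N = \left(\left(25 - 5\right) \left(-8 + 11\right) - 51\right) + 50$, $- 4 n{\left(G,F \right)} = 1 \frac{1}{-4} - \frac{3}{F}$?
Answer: $\frac{885481}{256} \approx 3458.9$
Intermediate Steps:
$n{\left(G,F \right)} = \frac{1}{16} + \frac{3}{4 F}$ ($n{\left(G,F \right)} = - \frac{1 \frac{1}{-4} - \frac{3}{F}}{4} = - \frac{1 \left(- \frac{1}{4}\right) - \frac{3}{F}}{4} = - \frac{- \frac{1}{4} - \frac{3}{F}}{4} = \frac{1}{16} + \frac{3}{4 F}$)
$N = 59$ ($N = \left(20 \cdot 3 - 51\right) + 50 = \left(60 - 51\right) + 50 = 9 + 50 = 59$)
$\left(n{\left(-12,-3 \right)} + N\right)^{2} = \left(\frac{12 - 3}{16 \left(-3\right)} + 59\right)^{2} = \left(\frac{1}{16} \left(- \frac{1}{3}\right) 9 + 59\right)^{2} = \left(- \frac{3}{16} + 59\right)^{2} = \left(\frac{941}{16}\right)^{2} = \frac{885481}{256}$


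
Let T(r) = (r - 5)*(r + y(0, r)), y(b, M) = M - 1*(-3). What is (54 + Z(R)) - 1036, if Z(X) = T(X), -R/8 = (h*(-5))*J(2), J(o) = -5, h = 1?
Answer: 80403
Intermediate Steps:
y(b, M) = 3 + M (y(b, M) = M + 3 = 3 + M)
T(r) = (-5 + r)*(3 + 2*r) (T(r) = (r - 5)*(r + (3 + r)) = (-5 + r)*(3 + 2*r))
R = -200 (R = -8*1*(-5)*(-5) = -(-40)*(-5) = -8*25 = -200)
Z(X) = -15 - 7*X + 2*X**2
(54 + Z(R)) - 1036 = (54 + (-15 - 7*(-200) + 2*(-200)**2)) - 1036 = (54 + (-15 + 1400 + 2*40000)) - 1036 = (54 + (-15 + 1400 + 80000)) - 1036 = (54 + 81385) - 1036 = 81439 - 1036 = 80403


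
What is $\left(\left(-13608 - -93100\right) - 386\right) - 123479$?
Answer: $-44373$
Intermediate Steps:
$\left(\left(-13608 - -93100\right) - 386\right) - 123479 = \left(\left(-13608 + 93100\right) - 386\right) - 123479 = \left(79492 - 386\right) - 123479 = 79106 - 123479 = -44373$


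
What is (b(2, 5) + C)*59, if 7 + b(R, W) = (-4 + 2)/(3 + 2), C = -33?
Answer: -11918/5 ≈ -2383.6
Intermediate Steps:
b(R, W) = -37/5 (b(R, W) = -7 + (-4 + 2)/(3 + 2) = -7 - 2/5 = -7 - 2*⅕ = -7 - ⅖ = -37/5)
(b(2, 5) + C)*59 = (-37/5 - 33)*59 = -202/5*59 = -11918/5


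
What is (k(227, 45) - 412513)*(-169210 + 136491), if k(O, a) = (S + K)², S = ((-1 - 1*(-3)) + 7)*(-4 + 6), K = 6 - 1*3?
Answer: 13482583768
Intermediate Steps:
K = 3 (K = 6 - 3 = 3)
S = 18 (S = ((-1 + 3) + 7)*2 = (2 + 7)*2 = 9*2 = 18)
k(O, a) = 441 (k(O, a) = (18 + 3)² = 21² = 441)
(k(227, 45) - 412513)*(-169210 + 136491) = (441 - 412513)*(-169210 + 136491) = -412072*(-32719) = 13482583768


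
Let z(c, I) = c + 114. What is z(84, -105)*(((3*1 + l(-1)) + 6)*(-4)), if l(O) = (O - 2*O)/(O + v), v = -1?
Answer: -6732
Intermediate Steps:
l(O) = -O/(-1 + O) (l(O) = (O - 2*O)/(O - 1) = (-O)/(-1 + O) = -O/(-1 + O))
z(c, I) = 114 + c
z(84, -105)*(((3*1 + l(-1)) + 6)*(-4)) = (114 + 84)*(((3*1 - 1*(-1)/(-1 - 1)) + 6)*(-4)) = 198*(((3 - 1*(-1)/(-2)) + 6)*(-4)) = 198*(((3 - 1*(-1)*(-½)) + 6)*(-4)) = 198*(((3 - ½) + 6)*(-4)) = 198*((5/2 + 6)*(-4)) = 198*((17/2)*(-4)) = 198*(-34) = -6732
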